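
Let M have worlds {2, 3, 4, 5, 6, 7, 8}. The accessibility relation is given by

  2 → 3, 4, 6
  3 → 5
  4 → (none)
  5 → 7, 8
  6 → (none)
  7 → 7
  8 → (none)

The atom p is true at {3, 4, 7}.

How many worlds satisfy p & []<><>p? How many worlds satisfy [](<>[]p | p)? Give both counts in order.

3 and 5

For p & []<><>p:
2: p is F, []<><>p is F. ✗
3: p is T, []<><>p is T. ✓
4: p is T, []<><>p is T. ✓
5: p is F, []<><>p is F. ✗
6: p is F, []<><>p is T. ✗
7: p is T, []<><>p is T. ✓
8: p is F, []<><>p is T. ✗
— 3 worlds.
For [](<>[]p | p):
2: successors {3, 4, 6}; <>[]p | p there: 3:T, 4:T, 6:F. ✗
3: successors {5}; <>[]p | p there: 5:T. ✓
4: no successors, so [](<>[]p | p) holds vacuously. ✓
5: successors {7, 8}; <>[]p | p there: 7:T, 8:F. ✗
6: no successors, so [](<>[]p | p) holds vacuously. ✓
7: successors {7}; <>[]p | p there: 7:T. ✓
8: no successors, so [](<>[]p | p) holds vacuously. ✓
— 5 worlds.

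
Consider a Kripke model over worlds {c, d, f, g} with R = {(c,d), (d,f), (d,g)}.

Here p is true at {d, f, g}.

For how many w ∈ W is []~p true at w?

2

c: successors {d}; ~p there: d:F. ✗
d: successors {f, g}; ~p there: f:F, g:F. ✗
f: no successors, so []~p holds vacuously. ✓
g: no successors, so []~p holds vacuously. ✓
Satisfying worlds: {f, g}.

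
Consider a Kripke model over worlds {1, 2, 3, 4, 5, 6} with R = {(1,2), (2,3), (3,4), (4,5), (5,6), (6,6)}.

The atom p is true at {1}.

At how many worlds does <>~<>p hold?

6

1: successors {2}; ~<>p there: 2:T. ✓
2: successors {3}; ~<>p there: 3:T. ✓
3: successors {4}; ~<>p there: 4:T. ✓
4: successors {5}; ~<>p there: 5:T. ✓
5: successors {6}; ~<>p there: 6:T. ✓
6: successors {6}; ~<>p there: 6:T. ✓
Satisfying worlds: {1, 2, 3, 4, 5, 6}.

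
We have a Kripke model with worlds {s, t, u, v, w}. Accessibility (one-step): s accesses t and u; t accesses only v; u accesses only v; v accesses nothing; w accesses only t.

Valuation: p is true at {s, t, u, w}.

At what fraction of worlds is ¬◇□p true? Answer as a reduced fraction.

3/5

s: ◇□p is F. ✓
t: ◇□p is T. ✗
u: ◇□p is T. ✗
v: ◇□p is F. ✓
w: ◇□p is F. ✓
That's 3 of 5 worlds, so 3/5.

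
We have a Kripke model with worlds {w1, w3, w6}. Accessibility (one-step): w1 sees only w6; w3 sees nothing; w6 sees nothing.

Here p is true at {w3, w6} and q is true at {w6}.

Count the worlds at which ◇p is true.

w1: successors {w6}; p there: w6:T. ✓
w3: no successors, so ◇p fails. ✗
w6: no successors, so ◇p fails. ✗
Satisfying worlds: {w1}.

1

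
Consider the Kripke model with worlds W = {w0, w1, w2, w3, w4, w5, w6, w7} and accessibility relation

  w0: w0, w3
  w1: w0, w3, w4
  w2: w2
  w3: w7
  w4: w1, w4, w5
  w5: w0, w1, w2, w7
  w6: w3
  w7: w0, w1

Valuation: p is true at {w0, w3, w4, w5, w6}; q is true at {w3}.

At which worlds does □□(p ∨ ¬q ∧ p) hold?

{w7}

w0: successors {w0, w3}; □(p ∨ ¬q ∧ p) there: w0:T, w3:F. ✗
w1: successors {w0, w3, w4}; □(p ∨ ¬q ∧ p) there: w0:T, w3:F, w4:F. ✗
w2: successors {w2}; □(p ∨ ¬q ∧ p) there: w2:F. ✗
w3: successors {w7}; □(p ∨ ¬q ∧ p) there: w7:F. ✗
w4: successors {w1, w4, w5}; □(p ∨ ¬q ∧ p) there: w1:T, w4:F, w5:F. ✗
w5: successors {w0, w1, w2, w7}; □(p ∨ ¬q ∧ p) there: w0:T, w1:T, w2:F, w7:F. ✗
w6: successors {w3}; □(p ∨ ¬q ∧ p) there: w3:F. ✗
w7: successors {w0, w1}; □(p ∨ ¬q ∧ p) there: w0:T, w1:T. ✓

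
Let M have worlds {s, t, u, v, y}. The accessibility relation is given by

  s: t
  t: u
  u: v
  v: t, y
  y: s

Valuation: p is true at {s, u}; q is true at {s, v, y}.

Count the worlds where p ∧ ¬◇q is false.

4

s: p is T, ¬◇q is T. ✓
t: p is F, ¬◇q is T. ✗
u: p is T, ¬◇q is F. ✗
v: p is F, ¬◇q is F. ✗
y: p is F, ¬◇q is F. ✗
Satisfying worlds: {s}.
So p ∧ ¬◇q fails at the other 4 worlds.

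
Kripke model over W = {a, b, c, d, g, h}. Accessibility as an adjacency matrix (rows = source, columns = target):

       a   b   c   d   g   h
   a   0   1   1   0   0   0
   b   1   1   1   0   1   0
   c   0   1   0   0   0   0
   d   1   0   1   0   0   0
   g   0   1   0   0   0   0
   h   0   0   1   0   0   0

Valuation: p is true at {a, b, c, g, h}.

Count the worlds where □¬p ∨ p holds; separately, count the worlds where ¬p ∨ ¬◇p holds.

For □¬p ∨ p:
a: □¬p is F, p is T. ✓
b: □¬p is F, p is T. ✓
c: □¬p is F, p is T. ✓
d: □¬p is F, p is F. ✗
g: □¬p is F, p is T. ✓
h: □¬p is F, p is T. ✓
— 5 worlds.
For ¬p ∨ ¬◇p:
a: ¬p is F, ¬◇p is F. ✗
b: ¬p is F, ¬◇p is F. ✗
c: ¬p is F, ¬◇p is F. ✗
d: ¬p is T, ¬◇p is F. ✓
g: ¬p is F, ¬◇p is F. ✗
h: ¬p is F, ¬◇p is F. ✗
— 1 world.

5 and 1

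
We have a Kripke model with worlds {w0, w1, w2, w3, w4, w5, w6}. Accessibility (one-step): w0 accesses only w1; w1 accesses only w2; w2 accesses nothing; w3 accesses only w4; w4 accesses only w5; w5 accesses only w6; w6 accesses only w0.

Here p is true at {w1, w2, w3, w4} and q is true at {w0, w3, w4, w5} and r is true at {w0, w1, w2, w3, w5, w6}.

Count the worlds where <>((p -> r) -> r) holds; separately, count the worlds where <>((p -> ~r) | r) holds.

6 and 6

For <>((p -> r) -> r):
w0: successors {w1}; (p -> r) -> r there: w1:T. ✓
w1: successors {w2}; (p -> r) -> r there: w2:T. ✓
w2: no successors, so <>((p -> r) -> r) fails. ✗
w3: successors {w4}; (p -> r) -> r there: w4:T. ✓
w4: successors {w5}; (p -> r) -> r there: w5:T. ✓
w5: successors {w6}; (p -> r) -> r there: w6:T. ✓
w6: successors {w0}; (p -> r) -> r there: w0:T. ✓
— 6 worlds.
For <>((p -> ~r) | r):
w0: successors {w1}; (p -> ~r) | r there: w1:T. ✓
w1: successors {w2}; (p -> ~r) | r there: w2:T. ✓
w2: no successors, so <>((p -> ~r) | r) fails. ✗
w3: successors {w4}; (p -> ~r) | r there: w4:T. ✓
w4: successors {w5}; (p -> ~r) | r there: w5:T. ✓
w5: successors {w6}; (p -> ~r) | r there: w6:T. ✓
w6: successors {w0}; (p -> ~r) | r there: w0:T. ✓
— 6 worlds.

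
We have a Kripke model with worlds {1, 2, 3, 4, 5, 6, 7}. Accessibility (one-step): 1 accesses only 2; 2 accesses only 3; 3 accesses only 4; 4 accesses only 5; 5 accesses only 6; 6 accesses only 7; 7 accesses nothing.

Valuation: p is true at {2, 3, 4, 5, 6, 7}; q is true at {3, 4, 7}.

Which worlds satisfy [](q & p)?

1: successors {2}; q & p there: 2:F. ✗
2: successors {3}; q & p there: 3:T. ✓
3: successors {4}; q & p there: 4:T. ✓
4: successors {5}; q & p there: 5:F. ✗
5: successors {6}; q & p there: 6:F. ✗
6: successors {7}; q & p there: 7:T. ✓
7: no successors, so [](q & p) holds vacuously. ✓

{2, 3, 6, 7}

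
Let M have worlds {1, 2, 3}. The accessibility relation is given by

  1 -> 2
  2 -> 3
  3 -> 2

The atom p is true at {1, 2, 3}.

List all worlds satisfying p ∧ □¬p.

1: p is T, □¬p is F. ✗
2: p is T, □¬p is F. ✗
3: p is T, □¬p is F. ✗

∅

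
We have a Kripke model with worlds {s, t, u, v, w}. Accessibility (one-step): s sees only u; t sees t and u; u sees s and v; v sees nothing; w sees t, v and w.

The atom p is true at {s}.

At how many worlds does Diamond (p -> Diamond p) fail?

1

s: successors {u}; p -> Diamond p there: u:T. ✓
t: successors {t, u}; p -> Diamond p there: t:T, u:T. ✓
u: successors {s, v}; p -> Diamond p there: s:F, v:T. ✓
v: no successors, so Diamond (p -> Diamond p) fails. ✗
w: successors {t, v, w}; p -> Diamond p there: t:T, v:T, w:T. ✓
Satisfying worlds: {s, t, u, w}.
So Diamond (p -> Diamond p) fails at the other 1 world.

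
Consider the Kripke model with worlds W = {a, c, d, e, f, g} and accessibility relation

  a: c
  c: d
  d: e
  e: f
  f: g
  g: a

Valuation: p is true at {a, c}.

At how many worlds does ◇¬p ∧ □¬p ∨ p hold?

a: ◇¬p ∧ □¬p is F, p is T. ✓
c: ◇¬p ∧ □¬p is T, p is T. ✓
d: ◇¬p ∧ □¬p is T, p is F. ✓
e: ◇¬p ∧ □¬p is T, p is F. ✓
f: ◇¬p ∧ □¬p is T, p is F. ✓
g: ◇¬p ∧ □¬p is F, p is F. ✗
Satisfying worlds: {a, c, d, e, f}.

5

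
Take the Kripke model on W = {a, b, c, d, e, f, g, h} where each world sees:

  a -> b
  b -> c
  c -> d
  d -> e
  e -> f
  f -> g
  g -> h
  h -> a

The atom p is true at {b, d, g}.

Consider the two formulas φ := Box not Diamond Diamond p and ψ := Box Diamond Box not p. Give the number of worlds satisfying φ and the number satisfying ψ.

5 and 5

For Box not Diamond Diamond p:
a: successors {b}; not Diamond Diamond p there: b:F. ✗
b: successors {c}; not Diamond Diamond p there: c:T. ✓
c: successors {d}; not Diamond Diamond p there: d:T. ✓
d: successors {e}; not Diamond Diamond p there: e:F. ✗
e: successors {f}; not Diamond Diamond p there: f:T. ✓
f: successors {g}; not Diamond Diamond p there: g:T. ✓
g: successors {h}; not Diamond Diamond p there: h:F. ✗
h: successors {a}; not Diamond Diamond p there: a:T. ✓
— 5 worlds.
For Box Diamond Box not p:
a: successors {b}; Diamond Box not p there: b:F. ✗
b: successors {c}; Diamond Box not p there: c:T. ✓
c: successors {d}; Diamond Box not p there: d:T. ✓
d: successors {e}; Diamond Box not p there: e:F. ✗
e: successors {f}; Diamond Box not p there: f:T. ✓
f: successors {g}; Diamond Box not p there: g:T. ✓
g: successors {h}; Diamond Box not p there: h:F. ✗
h: successors {a}; Diamond Box not p there: a:T. ✓
— 5 worlds.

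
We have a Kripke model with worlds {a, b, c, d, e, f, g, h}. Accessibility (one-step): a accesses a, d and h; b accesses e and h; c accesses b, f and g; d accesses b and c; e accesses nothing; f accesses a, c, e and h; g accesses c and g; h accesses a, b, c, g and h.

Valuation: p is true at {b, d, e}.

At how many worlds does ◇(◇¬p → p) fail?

2

a: successors {a, d, h}; ◇¬p → p there: a:F, d:T, h:F. ✓
b: successors {e, h}; ◇¬p → p there: e:T, h:F. ✓
c: successors {b, f, g}; ◇¬p → p there: b:T, f:F, g:F. ✓
d: successors {b, c}; ◇¬p → p there: b:T, c:F. ✓
e: no successors, so ◇(◇¬p → p) fails. ✗
f: successors {a, c, e, h}; ◇¬p → p there: a:F, c:F, e:T, h:F. ✓
g: successors {c, g}; ◇¬p → p there: c:F, g:F. ✗
h: successors {a, b, c, g, h}; ◇¬p → p there: a:F, b:T, c:F, g:F, h:F. ✓
Satisfying worlds: {a, b, c, d, f, h}.
So ◇(◇¬p → p) fails at the other 2 worlds.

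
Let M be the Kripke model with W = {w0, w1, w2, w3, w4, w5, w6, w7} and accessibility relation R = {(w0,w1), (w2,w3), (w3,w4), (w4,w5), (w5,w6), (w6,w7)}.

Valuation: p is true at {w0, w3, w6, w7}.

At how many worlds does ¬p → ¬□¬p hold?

6

w0: ¬p is F, ¬□¬p is F. ✓
w1: ¬p is T, ¬□¬p is F. ✗
w2: ¬p is T, ¬□¬p is T. ✓
w3: ¬p is F, ¬□¬p is F. ✓
w4: ¬p is T, ¬□¬p is F. ✗
w5: ¬p is T, ¬□¬p is T. ✓
w6: ¬p is F, ¬□¬p is T. ✓
w7: ¬p is F, ¬□¬p is F. ✓
Satisfying worlds: {w0, w2, w3, w5, w6, w7}.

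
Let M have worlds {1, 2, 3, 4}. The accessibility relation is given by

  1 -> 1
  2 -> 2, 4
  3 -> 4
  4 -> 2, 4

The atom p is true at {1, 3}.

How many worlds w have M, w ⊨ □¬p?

1: successors {1}; ¬p there: 1:F. ✗
2: successors {2, 4}; ¬p there: 2:T, 4:T. ✓
3: successors {4}; ¬p there: 4:T. ✓
4: successors {2, 4}; ¬p there: 2:T, 4:T. ✓
Satisfying worlds: {2, 3, 4}.

3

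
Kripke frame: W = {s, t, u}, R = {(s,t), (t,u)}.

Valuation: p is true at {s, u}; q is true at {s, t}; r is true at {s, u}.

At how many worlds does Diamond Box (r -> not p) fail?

s: successors {t}; Box (r -> not p) there: t:F. ✗
t: successors {u}; Box (r -> not p) there: u:T. ✓
u: no successors, so Diamond Box (r -> not p) fails. ✗
Satisfying worlds: {t}.
So Diamond Box (r -> not p) fails at the other 2 worlds.

2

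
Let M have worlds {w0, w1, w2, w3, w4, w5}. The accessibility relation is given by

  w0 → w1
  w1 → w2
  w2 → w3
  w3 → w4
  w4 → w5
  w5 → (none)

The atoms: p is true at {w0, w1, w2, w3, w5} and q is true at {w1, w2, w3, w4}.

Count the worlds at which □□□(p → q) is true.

w0: successors {w1}; □□(p → q) there: w1:T. ✓
w1: successors {w2}; □□(p → q) there: w2:T. ✓
w2: successors {w3}; □□(p → q) there: w3:F. ✗
w3: successors {w4}; □□(p → q) there: w4:T. ✓
w4: successors {w5}; □□(p → q) there: w5:T. ✓
w5: no successors, so □□□(p → q) holds vacuously. ✓
Satisfying worlds: {w0, w1, w3, w4, w5}.

5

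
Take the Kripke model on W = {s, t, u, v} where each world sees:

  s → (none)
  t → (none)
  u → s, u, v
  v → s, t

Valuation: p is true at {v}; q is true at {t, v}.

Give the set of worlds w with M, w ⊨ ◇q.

s: no successors, so ◇q fails. ✗
t: no successors, so ◇q fails. ✗
u: successors {s, u, v}; q there: s:F, u:F, v:T. ✓
v: successors {s, t}; q there: s:F, t:T. ✓

{u, v}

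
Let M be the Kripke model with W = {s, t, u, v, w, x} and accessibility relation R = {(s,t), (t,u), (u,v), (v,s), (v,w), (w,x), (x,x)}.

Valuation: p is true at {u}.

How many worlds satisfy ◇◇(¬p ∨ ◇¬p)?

s: successors {t}; ◇(¬p ∨ ◇¬p) there: t:T. ✓
t: successors {u}; ◇(¬p ∨ ◇¬p) there: u:T. ✓
u: successors {v}; ◇(¬p ∨ ◇¬p) there: v:T. ✓
v: successors {s, w}; ◇(¬p ∨ ◇¬p) there: s:T, w:T. ✓
w: successors {x}; ◇(¬p ∨ ◇¬p) there: x:T. ✓
x: successors {x}; ◇(¬p ∨ ◇¬p) there: x:T. ✓
Satisfying worlds: {s, t, u, v, w, x}.

6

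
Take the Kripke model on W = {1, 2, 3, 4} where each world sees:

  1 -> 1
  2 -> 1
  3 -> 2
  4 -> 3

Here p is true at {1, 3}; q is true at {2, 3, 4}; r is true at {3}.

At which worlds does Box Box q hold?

1: successors {1}; Box q there: 1:F. ✗
2: successors {1}; Box q there: 1:F. ✗
3: successors {2}; Box q there: 2:F. ✗
4: successors {3}; Box q there: 3:T. ✓

{4}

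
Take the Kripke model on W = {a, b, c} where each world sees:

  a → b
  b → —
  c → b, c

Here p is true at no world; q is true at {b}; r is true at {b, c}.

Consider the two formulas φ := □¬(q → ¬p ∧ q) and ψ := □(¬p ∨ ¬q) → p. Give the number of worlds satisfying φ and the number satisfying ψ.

1 and 0

For □¬(q → ¬p ∧ q):
a: successors {b}; ¬(q → ¬p ∧ q) there: b:F. ✗
b: no successors, so □¬(q → ¬p ∧ q) holds vacuously. ✓
c: successors {b, c}; ¬(q → ¬p ∧ q) there: b:F, c:F. ✗
— 1 world.
For □(¬p ∨ ¬q) → p:
a: □(¬p ∨ ¬q) is T, p is F. ✗
b: □(¬p ∨ ¬q) is T, p is F. ✗
c: □(¬p ∨ ¬q) is T, p is F. ✗
— 0 worlds.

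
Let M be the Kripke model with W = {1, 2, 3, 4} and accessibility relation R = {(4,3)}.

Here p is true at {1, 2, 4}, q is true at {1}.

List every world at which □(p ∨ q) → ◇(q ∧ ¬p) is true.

{4}

1: □(p ∨ q) is T, ◇(q ∧ ¬p) is F. ✗
2: □(p ∨ q) is T, ◇(q ∧ ¬p) is F. ✗
3: □(p ∨ q) is T, ◇(q ∧ ¬p) is F. ✗
4: □(p ∨ q) is F, ◇(q ∧ ¬p) is F. ✓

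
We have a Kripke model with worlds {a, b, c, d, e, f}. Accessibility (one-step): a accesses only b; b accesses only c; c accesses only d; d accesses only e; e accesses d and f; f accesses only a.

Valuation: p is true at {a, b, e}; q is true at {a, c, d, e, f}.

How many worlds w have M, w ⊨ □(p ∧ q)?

2

a: successors {b}; p ∧ q there: b:F. ✗
b: successors {c}; p ∧ q there: c:F. ✗
c: successors {d}; p ∧ q there: d:F. ✗
d: successors {e}; p ∧ q there: e:T. ✓
e: successors {d, f}; p ∧ q there: d:F, f:F. ✗
f: successors {a}; p ∧ q there: a:T. ✓
Satisfying worlds: {d, f}.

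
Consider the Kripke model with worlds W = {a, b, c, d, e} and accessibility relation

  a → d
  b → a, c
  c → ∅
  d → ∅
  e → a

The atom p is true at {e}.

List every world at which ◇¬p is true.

a: successors {d}; ¬p there: d:T. ✓
b: successors {a, c}; ¬p there: a:T, c:T. ✓
c: no successors, so ◇¬p fails. ✗
d: no successors, so ◇¬p fails. ✗
e: successors {a}; ¬p there: a:T. ✓

{a, b, e}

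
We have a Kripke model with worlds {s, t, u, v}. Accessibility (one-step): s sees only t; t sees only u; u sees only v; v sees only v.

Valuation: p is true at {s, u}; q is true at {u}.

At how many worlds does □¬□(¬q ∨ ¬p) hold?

s: successors {t}; ¬□(¬q ∨ ¬p) there: t:T. ✓
t: successors {u}; ¬□(¬q ∨ ¬p) there: u:F. ✗
u: successors {v}; ¬□(¬q ∨ ¬p) there: v:F. ✗
v: successors {v}; ¬□(¬q ∨ ¬p) there: v:F. ✗
Satisfying worlds: {s}.

1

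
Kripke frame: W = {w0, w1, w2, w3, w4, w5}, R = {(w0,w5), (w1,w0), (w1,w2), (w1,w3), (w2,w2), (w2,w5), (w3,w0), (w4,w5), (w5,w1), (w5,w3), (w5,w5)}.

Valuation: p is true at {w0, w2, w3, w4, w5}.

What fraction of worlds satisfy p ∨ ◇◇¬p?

w0: p is T, ◇◇¬p is T. ✓
w1: p is F, ◇◇¬p is F. ✗
w2: p is T, ◇◇¬p is T. ✓
w3: p is T, ◇◇¬p is F. ✓
w4: p is T, ◇◇¬p is T. ✓
w5: p is T, ◇◇¬p is T. ✓
That's 5 of 6 worlds, so 5/6.

5/6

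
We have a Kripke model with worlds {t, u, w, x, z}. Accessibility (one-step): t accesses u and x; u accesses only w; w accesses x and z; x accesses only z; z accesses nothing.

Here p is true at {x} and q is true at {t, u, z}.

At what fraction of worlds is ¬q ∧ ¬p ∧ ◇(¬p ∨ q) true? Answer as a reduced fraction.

1/5

t: ¬q ∧ ¬p is F, ◇(¬p ∨ q) is T. ✗
u: ¬q ∧ ¬p is F, ◇(¬p ∨ q) is T. ✗
w: ¬q ∧ ¬p is T, ◇(¬p ∨ q) is T. ✓
x: ¬q ∧ ¬p is F, ◇(¬p ∨ q) is T. ✗
z: ¬q ∧ ¬p is F, ◇(¬p ∨ q) is F. ✗
That's 1 of 5 worlds, so 1/5.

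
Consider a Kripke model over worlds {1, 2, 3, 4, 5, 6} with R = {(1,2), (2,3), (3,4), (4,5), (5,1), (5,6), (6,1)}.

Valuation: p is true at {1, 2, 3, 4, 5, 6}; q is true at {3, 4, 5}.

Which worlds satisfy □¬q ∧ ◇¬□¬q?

{1}

1: □¬q is T, ◇¬□¬q is T. ✓
2: □¬q is F, ◇¬□¬q is T. ✗
3: □¬q is F, ◇¬□¬q is T. ✗
4: □¬q is F, ◇¬□¬q is F. ✗
5: □¬q is T, ◇¬□¬q is F. ✗
6: □¬q is T, ◇¬□¬q is F. ✗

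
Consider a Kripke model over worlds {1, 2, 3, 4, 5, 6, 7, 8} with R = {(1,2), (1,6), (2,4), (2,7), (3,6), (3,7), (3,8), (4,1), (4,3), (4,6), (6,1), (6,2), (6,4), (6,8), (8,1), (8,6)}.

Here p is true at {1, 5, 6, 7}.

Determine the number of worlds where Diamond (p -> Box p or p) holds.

6

1: successors {2, 6}; p -> Box p or p there: 2:T, 6:T. ✓
2: successors {4, 7}; p -> Box p or p there: 4:T, 7:T. ✓
3: successors {6, 7, 8}; p -> Box p or p there: 6:T, 7:T, 8:T. ✓
4: successors {1, 3, 6}; p -> Box p or p there: 1:T, 3:T, 6:T. ✓
5: no successors, so Diamond (p -> Box p or p) fails. ✗
6: successors {1, 2, 4, 8}; p -> Box p or p there: 1:T, 2:T, 4:T, 8:T. ✓
7: no successors, so Diamond (p -> Box p or p) fails. ✗
8: successors {1, 6}; p -> Box p or p there: 1:T, 6:T. ✓
Satisfying worlds: {1, 2, 3, 4, 6, 8}.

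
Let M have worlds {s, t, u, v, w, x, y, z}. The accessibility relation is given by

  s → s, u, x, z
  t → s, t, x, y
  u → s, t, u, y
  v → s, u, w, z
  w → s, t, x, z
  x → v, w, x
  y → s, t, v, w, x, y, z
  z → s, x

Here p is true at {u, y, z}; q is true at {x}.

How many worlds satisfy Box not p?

s: successors {s, u, x, z}; not p there: s:T, u:F, x:T, z:F. ✗
t: successors {s, t, x, y}; not p there: s:T, t:T, x:T, y:F. ✗
u: successors {s, t, u, y}; not p there: s:T, t:T, u:F, y:F. ✗
v: successors {s, u, w, z}; not p there: s:T, u:F, w:T, z:F. ✗
w: successors {s, t, x, z}; not p there: s:T, t:T, x:T, z:F. ✗
x: successors {v, w, x}; not p there: v:T, w:T, x:T. ✓
y: successors {s, t, v, w, x, y, z}; not p there: s:T, t:T, v:T, w:T, x:T, y:F, z:F. ✗
z: successors {s, x}; not p there: s:T, x:T. ✓
Satisfying worlds: {x, z}.

2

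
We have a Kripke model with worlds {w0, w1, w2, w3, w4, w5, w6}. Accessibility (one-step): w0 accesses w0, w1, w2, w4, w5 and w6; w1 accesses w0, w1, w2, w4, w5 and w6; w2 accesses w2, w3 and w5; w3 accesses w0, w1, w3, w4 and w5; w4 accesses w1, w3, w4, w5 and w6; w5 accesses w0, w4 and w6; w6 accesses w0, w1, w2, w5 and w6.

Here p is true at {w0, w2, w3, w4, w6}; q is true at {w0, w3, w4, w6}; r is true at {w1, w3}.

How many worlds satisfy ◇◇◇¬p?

7

w0: successors {w0, w1, w2, w4, w5, w6}; ◇◇¬p there: w0:T, w1:T, w2:T, w4:T, w5:T, w6:T. ✓
w1: successors {w0, w1, w2, w4, w5, w6}; ◇◇¬p there: w0:T, w1:T, w2:T, w4:T, w5:T, w6:T. ✓
w2: successors {w2, w3, w5}; ◇◇¬p there: w2:T, w3:T, w5:T. ✓
w3: successors {w0, w1, w3, w4, w5}; ◇◇¬p there: w0:T, w1:T, w3:T, w4:T, w5:T. ✓
w4: successors {w1, w3, w4, w5, w6}; ◇◇¬p there: w1:T, w3:T, w4:T, w5:T, w6:T. ✓
w5: successors {w0, w4, w6}; ◇◇¬p there: w0:T, w4:T, w6:T. ✓
w6: successors {w0, w1, w2, w5, w6}; ◇◇¬p there: w0:T, w1:T, w2:T, w5:T, w6:T. ✓
Satisfying worlds: {w0, w1, w2, w3, w4, w5, w6}.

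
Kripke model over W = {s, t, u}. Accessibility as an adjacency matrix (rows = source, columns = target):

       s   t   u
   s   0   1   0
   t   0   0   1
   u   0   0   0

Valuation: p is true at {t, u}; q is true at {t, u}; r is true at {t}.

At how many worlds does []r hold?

2

s: successors {t}; r there: t:T. ✓
t: successors {u}; r there: u:F. ✗
u: no successors, so []r holds vacuously. ✓
Satisfying worlds: {s, u}.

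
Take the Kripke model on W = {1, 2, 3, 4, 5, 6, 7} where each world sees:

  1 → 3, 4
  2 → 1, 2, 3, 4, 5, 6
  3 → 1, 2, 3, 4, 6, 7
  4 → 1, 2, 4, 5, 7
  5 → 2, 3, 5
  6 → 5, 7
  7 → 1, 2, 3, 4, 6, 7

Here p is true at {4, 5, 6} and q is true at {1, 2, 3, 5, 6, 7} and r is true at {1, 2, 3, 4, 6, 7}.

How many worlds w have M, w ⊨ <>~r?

1: successors {3, 4}; ~r there: 3:F, 4:F. ✗
2: successors {1, 2, 3, 4, 5, 6}; ~r there: 1:F, 2:F, 3:F, 4:F, 5:T, 6:F. ✓
3: successors {1, 2, 3, 4, 6, 7}; ~r there: 1:F, 2:F, 3:F, 4:F, 6:F, 7:F. ✗
4: successors {1, 2, 4, 5, 7}; ~r there: 1:F, 2:F, 4:F, 5:T, 7:F. ✓
5: successors {2, 3, 5}; ~r there: 2:F, 3:F, 5:T. ✓
6: successors {5, 7}; ~r there: 5:T, 7:F. ✓
7: successors {1, 2, 3, 4, 6, 7}; ~r there: 1:F, 2:F, 3:F, 4:F, 6:F, 7:F. ✗
Satisfying worlds: {2, 4, 5, 6}.

4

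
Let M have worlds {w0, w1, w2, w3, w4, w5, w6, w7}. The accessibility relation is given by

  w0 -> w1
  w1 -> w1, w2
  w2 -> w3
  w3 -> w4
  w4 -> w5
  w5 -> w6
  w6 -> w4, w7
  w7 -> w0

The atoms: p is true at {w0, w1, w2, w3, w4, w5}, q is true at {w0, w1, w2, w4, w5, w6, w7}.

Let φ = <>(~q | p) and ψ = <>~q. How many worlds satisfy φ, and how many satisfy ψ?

For <>(~q | p):
w0: successors {w1}; ~q | p there: w1:T. ✓
w1: successors {w1, w2}; ~q | p there: w1:T, w2:T. ✓
w2: successors {w3}; ~q | p there: w3:T. ✓
w3: successors {w4}; ~q | p there: w4:T. ✓
w4: successors {w5}; ~q | p there: w5:T. ✓
w5: successors {w6}; ~q | p there: w6:F. ✗
w6: successors {w4, w7}; ~q | p there: w4:T, w7:F. ✓
w7: successors {w0}; ~q | p there: w0:T. ✓
— 7 worlds.
For <>~q:
w0: successors {w1}; ~q there: w1:F. ✗
w1: successors {w1, w2}; ~q there: w1:F, w2:F. ✗
w2: successors {w3}; ~q there: w3:T. ✓
w3: successors {w4}; ~q there: w4:F. ✗
w4: successors {w5}; ~q there: w5:F. ✗
w5: successors {w6}; ~q there: w6:F. ✗
w6: successors {w4, w7}; ~q there: w4:F, w7:F. ✗
w7: successors {w0}; ~q there: w0:F. ✗
— 1 world.

7 and 1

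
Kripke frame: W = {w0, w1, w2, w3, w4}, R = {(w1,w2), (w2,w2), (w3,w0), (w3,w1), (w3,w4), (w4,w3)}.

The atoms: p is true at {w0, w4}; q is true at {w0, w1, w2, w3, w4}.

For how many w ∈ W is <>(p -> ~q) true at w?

w0: no successors, so <>(p -> ~q) fails. ✗
w1: successors {w2}; p -> ~q there: w2:T. ✓
w2: successors {w2}; p -> ~q there: w2:T. ✓
w3: successors {w0, w1, w4}; p -> ~q there: w0:F, w1:T, w4:F. ✓
w4: successors {w3}; p -> ~q there: w3:T. ✓
Satisfying worlds: {w1, w2, w3, w4}.

4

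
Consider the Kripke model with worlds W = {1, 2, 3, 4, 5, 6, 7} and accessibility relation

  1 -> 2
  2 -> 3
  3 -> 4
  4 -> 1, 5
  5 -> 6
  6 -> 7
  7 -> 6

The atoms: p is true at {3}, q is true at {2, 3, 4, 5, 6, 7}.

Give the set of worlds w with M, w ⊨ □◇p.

1: successors {2}; ◇p there: 2:T. ✓
2: successors {3}; ◇p there: 3:F. ✗
3: successors {4}; ◇p there: 4:F. ✗
4: successors {1, 5}; ◇p there: 1:F, 5:F. ✗
5: successors {6}; ◇p there: 6:F. ✗
6: successors {7}; ◇p there: 7:F. ✗
7: successors {6}; ◇p there: 6:F. ✗

{1}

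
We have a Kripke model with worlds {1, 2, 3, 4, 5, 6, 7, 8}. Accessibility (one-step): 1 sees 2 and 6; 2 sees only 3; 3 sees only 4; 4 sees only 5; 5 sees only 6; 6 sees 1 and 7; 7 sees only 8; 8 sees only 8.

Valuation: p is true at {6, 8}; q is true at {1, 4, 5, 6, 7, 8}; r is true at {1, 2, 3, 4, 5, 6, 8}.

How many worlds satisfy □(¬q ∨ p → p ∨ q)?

1: successors {2, 6}; ¬q ∨ p → p ∨ q there: 2:F, 6:T. ✗
2: successors {3}; ¬q ∨ p → p ∨ q there: 3:F. ✗
3: successors {4}; ¬q ∨ p → p ∨ q there: 4:T. ✓
4: successors {5}; ¬q ∨ p → p ∨ q there: 5:T. ✓
5: successors {6}; ¬q ∨ p → p ∨ q there: 6:T. ✓
6: successors {1, 7}; ¬q ∨ p → p ∨ q there: 1:T, 7:T. ✓
7: successors {8}; ¬q ∨ p → p ∨ q there: 8:T. ✓
8: successors {8}; ¬q ∨ p → p ∨ q there: 8:T. ✓
Satisfying worlds: {3, 4, 5, 6, 7, 8}.

6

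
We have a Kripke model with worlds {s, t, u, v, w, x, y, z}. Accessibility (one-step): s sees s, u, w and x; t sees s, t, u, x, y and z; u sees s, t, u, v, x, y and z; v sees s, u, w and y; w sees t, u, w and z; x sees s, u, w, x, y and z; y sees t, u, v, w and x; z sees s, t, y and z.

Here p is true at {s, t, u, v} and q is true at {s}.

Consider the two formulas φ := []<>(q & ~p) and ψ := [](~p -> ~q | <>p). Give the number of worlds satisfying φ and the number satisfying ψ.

For []<>(q & ~p):
s: successors {s, u, w, x}; <>(q & ~p) there: s:F, u:F, w:F, x:F. ✗
t: successors {s, t, u, x, y, z}; <>(q & ~p) there: s:F, t:F, u:F, x:F, y:F, z:F. ✗
u: successors {s, t, u, v, x, y, z}; <>(q & ~p) there: s:F, t:F, u:F, v:F, x:F, y:F, z:F. ✗
v: successors {s, u, w, y}; <>(q & ~p) there: s:F, u:F, w:F, y:F. ✗
w: successors {t, u, w, z}; <>(q & ~p) there: t:F, u:F, w:F, z:F. ✗
x: successors {s, u, w, x, y, z}; <>(q & ~p) there: s:F, u:F, w:F, x:F, y:F, z:F. ✗
y: successors {t, u, v, w, x}; <>(q & ~p) there: t:F, u:F, v:F, w:F, x:F. ✗
z: successors {s, t, y, z}; <>(q & ~p) there: s:F, t:F, y:F, z:F. ✗
— 0 worlds.
For [](~p -> ~q | <>p):
s: successors {s, u, w, x}; ~p -> ~q | <>p there: s:T, u:T, w:T, x:T. ✓
t: successors {s, t, u, x, y, z}; ~p -> ~q | <>p there: s:T, t:T, u:T, x:T, y:T, z:T. ✓
u: successors {s, t, u, v, x, y, z}; ~p -> ~q | <>p there: s:T, t:T, u:T, v:T, x:T, y:T, z:T. ✓
v: successors {s, u, w, y}; ~p -> ~q | <>p there: s:T, u:T, w:T, y:T. ✓
w: successors {t, u, w, z}; ~p -> ~q | <>p there: t:T, u:T, w:T, z:T. ✓
x: successors {s, u, w, x, y, z}; ~p -> ~q | <>p there: s:T, u:T, w:T, x:T, y:T, z:T. ✓
y: successors {t, u, v, w, x}; ~p -> ~q | <>p there: t:T, u:T, v:T, w:T, x:T. ✓
z: successors {s, t, y, z}; ~p -> ~q | <>p there: s:T, t:T, y:T, z:T. ✓
— 8 worlds.

0 and 8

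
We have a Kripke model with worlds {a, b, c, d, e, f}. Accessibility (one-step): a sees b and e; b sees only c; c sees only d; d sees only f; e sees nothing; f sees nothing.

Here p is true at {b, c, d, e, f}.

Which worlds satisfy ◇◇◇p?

a: successors {b, e}; ◇◇p there: b:T, e:F. ✓
b: successors {c}; ◇◇p there: c:T. ✓
c: successors {d}; ◇◇p there: d:F. ✗
d: successors {f}; ◇◇p there: f:F. ✗
e: no successors, so ◇◇◇p fails. ✗
f: no successors, so ◇◇◇p fails. ✗

{a, b}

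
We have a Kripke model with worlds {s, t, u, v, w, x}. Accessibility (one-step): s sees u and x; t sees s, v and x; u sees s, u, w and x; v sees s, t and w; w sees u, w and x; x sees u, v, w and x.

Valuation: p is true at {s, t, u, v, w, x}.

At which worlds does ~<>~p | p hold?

s: ~<>~p is T, p is T. ✓
t: ~<>~p is T, p is T. ✓
u: ~<>~p is T, p is T. ✓
v: ~<>~p is T, p is T. ✓
w: ~<>~p is T, p is T. ✓
x: ~<>~p is T, p is T. ✓

{s, t, u, v, w, x}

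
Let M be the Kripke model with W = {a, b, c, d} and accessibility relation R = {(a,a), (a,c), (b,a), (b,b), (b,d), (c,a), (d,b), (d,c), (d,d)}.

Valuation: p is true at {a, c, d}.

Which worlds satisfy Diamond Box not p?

a: successors {a, c}; Box not p there: a:F, c:F. ✗
b: successors {a, b, d}; Box not p there: a:F, b:F, d:F. ✗
c: successors {a}; Box not p there: a:F. ✗
d: successors {b, c, d}; Box not p there: b:F, c:F, d:F. ✗

∅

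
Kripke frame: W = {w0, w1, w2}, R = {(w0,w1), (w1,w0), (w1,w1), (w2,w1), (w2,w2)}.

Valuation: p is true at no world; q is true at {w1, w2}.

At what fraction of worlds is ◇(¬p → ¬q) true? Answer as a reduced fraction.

1/3

w0: successors {w1}; ¬p → ¬q there: w1:F. ✗
w1: successors {w0, w1}; ¬p → ¬q there: w0:T, w1:F. ✓
w2: successors {w1, w2}; ¬p → ¬q there: w1:F, w2:F. ✗
That's 1 of 3 worlds, so 1/3.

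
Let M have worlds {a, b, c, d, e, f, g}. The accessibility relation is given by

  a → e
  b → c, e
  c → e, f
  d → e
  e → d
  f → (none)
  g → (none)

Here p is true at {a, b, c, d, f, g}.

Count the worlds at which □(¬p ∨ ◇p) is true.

5

a: successors {e}; ¬p ∨ ◇p there: e:T. ✓
b: successors {c, e}; ¬p ∨ ◇p there: c:T, e:T. ✓
c: successors {e, f}; ¬p ∨ ◇p there: e:T, f:F. ✗
d: successors {e}; ¬p ∨ ◇p there: e:T. ✓
e: successors {d}; ¬p ∨ ◇p there: d:F. ✗
f: no successors, so □(¬p ∨ ◇p) holds vacuously. ✓
g: no successors, so □(¬p ∨ ◇p) holds vacuously. ✓
Satisfying worlds: {a, b, d, f, g}.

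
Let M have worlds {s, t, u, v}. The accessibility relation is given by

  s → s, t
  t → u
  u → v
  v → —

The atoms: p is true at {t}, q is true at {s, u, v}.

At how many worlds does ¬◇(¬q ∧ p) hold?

3

s: ◇(¬q ∧ p) is T. ✗
t: ◇(¬q ∧ p) is F. ✓
u: ◇(¬q ∧ p) is F. ✓
v: ◇(¬q ∧ p) is F. ✓
Satisfying worlds: {t, u, v}.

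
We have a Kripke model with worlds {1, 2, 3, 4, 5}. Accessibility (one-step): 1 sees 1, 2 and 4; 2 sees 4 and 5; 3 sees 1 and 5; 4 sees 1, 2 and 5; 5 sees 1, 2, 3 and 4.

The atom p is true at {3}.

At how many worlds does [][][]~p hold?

1: successors {1, 2, 4}; [][]~p there: 1:T, 2:F, 4:F. ✗
2: successors {4, 5}; [][]~p there: 4:F, 5:T. ✗
3: successors {1, 5}; [][]~p there: 1:T, 5:T. ✓
4: successors {1, 2, 5}; [][]~p there: 1:T, 2:F, 5:T. ✗
5: successors {1, 2, 3, 4}; [][]~p there: 1:T, 2:F, 3:F, 4:F. ✗
Satisfying worlds: {3}.

1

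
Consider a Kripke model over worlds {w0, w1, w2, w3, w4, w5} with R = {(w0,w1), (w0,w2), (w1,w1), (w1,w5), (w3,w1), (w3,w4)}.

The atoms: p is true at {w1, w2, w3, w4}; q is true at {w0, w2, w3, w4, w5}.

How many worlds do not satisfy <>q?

3

w0: successors {w1, w2}; q there: w1:F, w2:T. ✓
w1: successors {w1, w5}; q there: w1:F, w5:T. ✓
w2: no successors, so <>q fails. ✗
w3: successors {w1, w4}; q there: w1:F, w4:T. ✓
w4: no successors, so <>q fails. ✗
w5: no successors, so <>q fails. ✗
Satisfying worlds: {w0, w1, w3}.
So <>q fails at the other 3 worlds.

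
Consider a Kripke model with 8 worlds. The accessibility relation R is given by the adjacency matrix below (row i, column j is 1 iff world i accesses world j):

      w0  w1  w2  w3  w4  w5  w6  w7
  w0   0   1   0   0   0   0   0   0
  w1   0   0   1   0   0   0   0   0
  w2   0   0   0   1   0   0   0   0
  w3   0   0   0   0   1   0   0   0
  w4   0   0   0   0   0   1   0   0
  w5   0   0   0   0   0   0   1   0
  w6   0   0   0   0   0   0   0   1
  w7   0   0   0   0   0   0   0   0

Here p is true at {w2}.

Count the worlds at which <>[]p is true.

2

w0: successors {w1}; []p there: w1:T. ✓
w1: successors {w2}; []p there: w2:F. ✗
w2: successors {w3}; []p there: w3:F. ✗
w3: successors {w4}; []p there: w4:F. ✗
w4: successors {w5}; []p there: w5:F. ✗
w5: successors {w6}; []p there: w6:F. ✗
w6: successors {w7}; []p there: w7:T. ✓
w7: no successors, so <>[]p fails. ✗
Satisfying worlds: {w0, w6}.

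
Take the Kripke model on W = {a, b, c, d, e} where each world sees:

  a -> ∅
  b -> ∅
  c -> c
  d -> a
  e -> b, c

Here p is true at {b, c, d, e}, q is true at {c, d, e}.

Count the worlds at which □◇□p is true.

3

a: no successors, so □◇□p holds vacuously. ✓
b: no successors, so □◇□p holds vacuously. ✓
c: successors {c}; ◇□p there: c:T. ✓
d: successors {a}; ◇□p there: a:F. ✗
e: successors {b, c}; ◇□p there: b:F, c:T. ✗
Satisfying worlds: {a, b, c}.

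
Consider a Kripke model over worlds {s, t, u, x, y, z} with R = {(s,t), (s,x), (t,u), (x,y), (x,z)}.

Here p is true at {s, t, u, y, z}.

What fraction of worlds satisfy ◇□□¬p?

s: successors {t, x}; □□¬p there: t:T, x:T. ✓
t: successors {u}; □□¬p there: u:T. ✓
u: no successors, so ◇□□¬p fails. ✗
x: successors {y, z}; □□¬p there: y:T, z:T. ✓
y: no successors, so ◇□□¬p fails. ✗
z: no successors, so ◇□□¬p fails. ✗
That's 3 of 6 worlds, so 3/6 = 1/2.

1/2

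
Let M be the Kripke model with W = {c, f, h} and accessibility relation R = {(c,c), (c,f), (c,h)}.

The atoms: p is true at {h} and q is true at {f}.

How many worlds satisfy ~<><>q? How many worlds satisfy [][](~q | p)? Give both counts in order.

For ~<><>q:
c: <><>q is T. ✗
f: <><>q is F. ✓
h: <><>q is F. ✓
— 2 worlds.
For [][](~q | p):
c: successors {c, f, h}; [](~q | p) there: c:F, f:T, h:T. ✗
f: no successors, so [][](~q | p) holds vacuously. ✓
h: no successors, so [][](~q | p) holds vacuously. ✓
— 2 worlds.

2 and 2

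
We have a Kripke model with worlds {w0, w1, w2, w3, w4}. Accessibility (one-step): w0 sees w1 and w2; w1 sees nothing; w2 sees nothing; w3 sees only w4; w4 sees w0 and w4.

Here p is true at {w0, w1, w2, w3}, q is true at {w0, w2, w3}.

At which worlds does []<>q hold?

w0: successors {w1, w2}; <>q there: w1:F, w2:F. ✗
w1: no successors, so []<>q holds vacuously. ✓
w2: no successors, so []<>q holds vacuously. ✓
w3: successors {w4}; <>q there: w4:T. ✓
w4: successors {w0, w4}; <>q there: w0:T, w4:T. ✓

{w1, w2, w3, w4}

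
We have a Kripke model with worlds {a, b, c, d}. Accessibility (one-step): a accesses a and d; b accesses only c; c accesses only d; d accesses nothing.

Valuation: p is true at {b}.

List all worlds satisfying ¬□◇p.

a: □◇p is F. ✓
b: □◇p is F. ✓
c: □◇p is F. ✓
d: □◇p is T. ✗

{a, b, c}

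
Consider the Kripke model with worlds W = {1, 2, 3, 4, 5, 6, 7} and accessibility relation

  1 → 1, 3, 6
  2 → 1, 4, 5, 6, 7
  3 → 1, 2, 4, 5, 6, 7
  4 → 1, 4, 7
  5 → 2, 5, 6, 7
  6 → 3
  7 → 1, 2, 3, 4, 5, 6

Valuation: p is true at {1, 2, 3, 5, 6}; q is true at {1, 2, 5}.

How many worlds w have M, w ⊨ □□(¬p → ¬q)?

7

1: successors {1, 3, 6}; □(¬p → ¬q) there: 1:T, 3:T, 6:T. ✓
2: successors {1, 4, 5, 6, 7}; □(¬p → ¬q) there: 1:T, 4:T, 5:T, 6:T, 7:T. ✓
3: successors {1, 2, 4, 5, 6, 7}; □(¬p → ¬q) there: 1:T, 2:T, 4:T, 5:T, 6:T, 7:T. ✓
4: successors {1, 4, 7}; □(¬p → ¬q) there: 1:T, 4:T, 7:T. ✓
5: successors {2, 5, 6, 7}; □(¬p → ¬q) there: 2:T, 5:T, 6:T, 7:T. ✓
6: successors {3}; □(¬p → ¬q) there: 3:T. ✓
7: successors {1, 2, 3, 4, 5, 6}; □(¬p → ¬q) there: 1:T, 2:T, 3:T, 4:T, 5:T, 6:T. ✓
Satisfying worlds: {1, 2, 3, 4, 5, 6, 7}.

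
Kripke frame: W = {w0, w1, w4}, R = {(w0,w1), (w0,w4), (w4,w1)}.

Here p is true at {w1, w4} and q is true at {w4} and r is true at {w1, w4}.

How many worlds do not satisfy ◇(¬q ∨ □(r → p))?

w0: successors {w1, w4}; ¬q ∨ □(r → p) there: w1:T, w4:T. ✓
w1: no successors, so ◇(¬q ∨ □(r → p)) fails. ✗
w4: successors {w1}; ¬q ∨ □(r → p) there: w1:T. ✓
Satisfying worlds: {w0, w4}.
So ◇(¬q ∨ □(r → p)) fails at the other 1 world.

1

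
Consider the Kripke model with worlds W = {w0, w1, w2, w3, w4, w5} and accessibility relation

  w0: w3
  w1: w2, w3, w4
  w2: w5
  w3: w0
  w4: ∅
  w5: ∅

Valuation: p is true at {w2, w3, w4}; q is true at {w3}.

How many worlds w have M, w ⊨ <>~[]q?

w0: successors {w3}; ~[]q there: w3:T. ✓
w1: successors {w2, w3, w4}; ~[]q there: w2:T, w3:T, w4:F. ✓
w2: successors {w5}; ~[]q there: w5:F. ✗
w3: successors {w0}; ~[]q there: w0:F. ✗
w4: no successors, so <>~[]q fails. ✗
w5: no successors, so <>~[]q fails. ✗
Satisfying worlds: {w0, w1}.

2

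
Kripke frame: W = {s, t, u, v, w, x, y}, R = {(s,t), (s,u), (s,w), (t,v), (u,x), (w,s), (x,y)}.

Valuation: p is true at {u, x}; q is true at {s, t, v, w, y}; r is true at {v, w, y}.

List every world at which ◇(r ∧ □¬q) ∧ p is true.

{x}

s: ◇(r ∧ □¬q) is F, p is F. ✗
t: ◇(r ∧ □¬q) is T, p is F. ✗
u: ◇(r ∧ □¬q) is F, p is T. ✗
v: ◇(r ∧ □¬q) is F, p is F. ✗
w: ◇(r ∧ □¬q) is F, p is F. ✗
x: ◇(r ∧ □¬q) is T, p is T. ✓
y: ◇(r ∧ □¬q) is F, p is F. ✗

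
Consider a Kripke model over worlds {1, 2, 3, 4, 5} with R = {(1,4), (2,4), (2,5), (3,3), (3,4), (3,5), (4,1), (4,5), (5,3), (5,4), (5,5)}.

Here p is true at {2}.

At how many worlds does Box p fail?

5

1: successors {4}; p there: 4:F. ✗
2: successors {4, 5}; p there: 4:F, 5:F. ✗
3: successors {3, 4, 5}; p there: 3:F, 4:F, 5:F. ✗
4: successors {1, 5}; p there: 1:F, 5:F. ✗
5: successors {3, 4, 5}; p there: 3:F, 4:F, 5:F. ✗
Satisfying worlds: ∅.
So Box p fails at the other 5 worlds.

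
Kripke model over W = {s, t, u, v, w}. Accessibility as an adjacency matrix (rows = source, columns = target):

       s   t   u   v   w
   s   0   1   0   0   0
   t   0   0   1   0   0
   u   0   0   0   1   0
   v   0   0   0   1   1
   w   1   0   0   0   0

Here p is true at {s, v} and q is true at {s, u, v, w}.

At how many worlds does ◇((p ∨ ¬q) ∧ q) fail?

s: successors {t}; (p ∨ ¬q) ∧ q there: t:F. ✗
t: successors {u}; (p ∨ ¬q) ∧ q there: u:F. ✗
u: successors {v}; (p ∨ ¬q) ∧ q there: v:T. ✓
v: successors {v, w}; (p ∨ ¬q) ∧ q there: v:T, w:F. ✓
w: successors {s}; (p ∨ ¬q) ∧ q there: s:T. ✓
Satisfying worlds: {u, v, w}.
So ◇((p ∨ ¬q) ∧ q) fails at the other 2 worlds.

2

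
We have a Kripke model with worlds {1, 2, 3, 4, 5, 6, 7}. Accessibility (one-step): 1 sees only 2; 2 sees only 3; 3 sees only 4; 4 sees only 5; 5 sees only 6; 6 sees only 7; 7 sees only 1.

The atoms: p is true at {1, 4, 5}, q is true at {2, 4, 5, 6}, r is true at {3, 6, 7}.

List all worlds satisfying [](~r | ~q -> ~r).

1: successors {2}; ~r | ~q -> ~r there: 2:T. ✓
2: successors {3}; ~r | ~q -> ~r there: 3:F. ✗
3: successors {4}; ~r | ~q -> ~r there: 4:T. ✓
4: successors {5}; ~r | ~q -> ~r there: 5:T. ✓
5: successors {6}; ~r | ~q -> ~r there: 6:T. ✓
6: successors {7}; ~r | ~q -> ~r there: 7:F. ✗
7: successors {1}; ~r | ~q -> ~r there: 1:T. ✓

{1, 3, 4, 5, 7}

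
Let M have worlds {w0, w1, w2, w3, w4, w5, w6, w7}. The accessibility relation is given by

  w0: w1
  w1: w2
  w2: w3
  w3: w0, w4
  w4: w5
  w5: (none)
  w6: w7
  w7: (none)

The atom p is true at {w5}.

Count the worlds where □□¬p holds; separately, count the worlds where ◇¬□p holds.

For □□¬p:
w0: successors {w1}; □¬p there: w1:T. ✓
w1: successors {w2}; □¬p there: w2:T. ✓
w2: successors {w3}; □¬p there: w3:T. ✓
w3: successors {w0, w4}; □¬p there: w0:T, w4:F. ✗
w4: successors {w5}; □¬p there: w5:T. ✓
w5: no successors, so □□¬p holds vacuously. ✓
w6: successors {w7}; □¬p there: w7:T. ✓
w7: no successors, so □□¬p holds vacuously. ✓
— 7 worlds.
For ◇¬□p:
w0: successors {w1}; ¬□p there: w1:T. ✓
w1: successors {w2}; ¬□p there: w2:T. ✓
w2: successors {w3}; ¬□p there: w3:T. ✓
w3: successors {w0, w4}; ¬□p there: w0:T, w4:F. ✓
w4: successors {w5}; ¬□p there: w5:F. ✗
w5: no successors, so ◇¬□p fails. ✗
w6: successors {w7}; ¬□p there: w7:F. ✗
w7: no successors, so ◇¬□p fails. ✗
— 4 worlds.

7 and 4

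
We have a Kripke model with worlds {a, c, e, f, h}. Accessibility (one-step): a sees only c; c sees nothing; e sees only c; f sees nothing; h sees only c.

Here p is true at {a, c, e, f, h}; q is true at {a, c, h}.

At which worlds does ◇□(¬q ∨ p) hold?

{a, e, h}

a: successors {c}; □(¬q ∨ p) there: c:T. ✓
c: no successors, so ◇□(¬q ∨ p) fails. ✗
e: successors {c}; □(¬q ∨ p) there: c:T. ✓
f: no successors, so ◇□(¬q ∨ p) fails. ✗
h: successors {c}; □(¬q ∨ p) there: c:T. ✓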